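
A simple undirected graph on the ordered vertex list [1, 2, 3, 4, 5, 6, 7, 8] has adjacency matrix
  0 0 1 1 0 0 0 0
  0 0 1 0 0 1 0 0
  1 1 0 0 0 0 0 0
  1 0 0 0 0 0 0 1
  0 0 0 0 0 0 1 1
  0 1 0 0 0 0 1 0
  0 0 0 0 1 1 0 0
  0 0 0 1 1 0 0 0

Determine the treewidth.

A width-2 tree decomposition is:
Bags: B1 = {4, 5, 8}  B2 = {4, 5, 7}  B3 = {4, 6, 7}  B4 = {2, 4, 6}  B5 = {2, 3, 4}  B6 = {1, 3, 4}
Tree: B1–B2, B2–B3, B3–B4, B4–B5, B5–B6
The largest bag has 3 vertices, giving width 2; this decomposition certifies tw(G) ≤ 2. The edges 4–8–5–7–6–2–3–1–4 form a cycle, so G is not a tree and its treewidth is at least 2. Combining the bounds, tw(G) = 2.

2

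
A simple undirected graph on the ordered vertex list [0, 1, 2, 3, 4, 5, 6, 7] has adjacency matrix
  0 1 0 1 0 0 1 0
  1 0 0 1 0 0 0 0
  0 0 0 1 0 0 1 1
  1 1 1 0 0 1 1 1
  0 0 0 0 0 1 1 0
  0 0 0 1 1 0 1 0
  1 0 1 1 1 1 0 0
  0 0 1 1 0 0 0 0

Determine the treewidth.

2

A width-2 tree decomposition is:
Bags: B1 = {2, 3, 6}  B2 = {0, 3, 6}  B3 = {0, 1, 3}  B4 = {2, 3, 7}  B5 = {3, 5, 6}  B6 = {4, 5, 6}
Tree: B1–B2, B2–B3, B1–B4, B2–B5, B5–B6
The largest bag has 3 vertices, giving width 2; this decomposition certifies tw(G) ≤ 2. On the other hand G contains the 3-clique {0, 1, 3}. A clique must lie in a single bag of any decomposition, so no decomposition can have width below 2. Combining the bounds, tw(G) = 2.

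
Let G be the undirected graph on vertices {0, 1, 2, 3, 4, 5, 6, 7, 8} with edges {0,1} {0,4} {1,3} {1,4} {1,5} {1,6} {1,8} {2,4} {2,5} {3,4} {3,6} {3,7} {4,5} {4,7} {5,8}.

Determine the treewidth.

A width-2 tree decomposition is:
Bags: B1 = {1, 3, 4}  B2 = {1, 4, 5}  B3 = {1, 5, 8}  B4 = {3, 4, 7}  B5 = {2, 4, 5}  B6 = {1, 3, 6}  B7 = {0, 1, 4}
Tree: B1–B2, B2–B3, B1–B4, B2–B5, B1–B6, B1–B7
Each bag holds 3 vertices, so the decomposition has width 2, which upper-bounds the treewidth. On the other hand G contains the 3-clique {1, 5, 8}. A clique must lie in a single bag of any decomposition, so no decomposition can have width below 2. The upper and lower bounds meet at 2, so that is the treewidth.

2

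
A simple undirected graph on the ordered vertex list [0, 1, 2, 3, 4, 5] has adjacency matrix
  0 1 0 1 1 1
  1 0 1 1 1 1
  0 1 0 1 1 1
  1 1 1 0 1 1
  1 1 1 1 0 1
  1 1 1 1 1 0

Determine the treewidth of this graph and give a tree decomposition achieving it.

Each bag holds 5 vertices, so the decomposition has width 4, which upper-bounds the treewidth. Conversely, {0, 1, 3, 4, 5} is a clique of size 5, and the vertices of any clique must share a bag in every tree decomposition; so some bag has ≥ 5 vertices and tw(G) ≥ 4. Combining the bounds, tw(G) = 4.

Treewidth 4.
One optimal decomposition is:
Bags: B1 = {0, 1, 3, 4, 5}  B2 = {1, 2, 3, 4, 5}
Tree: B1–B2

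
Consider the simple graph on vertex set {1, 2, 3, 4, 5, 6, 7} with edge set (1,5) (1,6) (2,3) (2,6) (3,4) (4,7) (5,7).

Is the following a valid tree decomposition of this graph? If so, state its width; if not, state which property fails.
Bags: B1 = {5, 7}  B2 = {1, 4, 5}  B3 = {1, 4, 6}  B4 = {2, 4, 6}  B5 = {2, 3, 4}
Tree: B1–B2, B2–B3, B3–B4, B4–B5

A tree decomposition must satisfy three properties: every vertex lies in some bag; for every edge, both endpoints lie together in some bag; and for every vertex, the bags containing it form a connected subtree. Here edge (4,7) lies in no bag, so the decomposition is invalid.

No — edge (4,7) lies in no bag.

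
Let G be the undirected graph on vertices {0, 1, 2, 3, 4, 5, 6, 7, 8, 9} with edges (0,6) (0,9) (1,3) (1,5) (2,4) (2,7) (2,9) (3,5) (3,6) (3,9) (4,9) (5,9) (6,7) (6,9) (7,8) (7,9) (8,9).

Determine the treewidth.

2

A width-2 tree decomposition is:
Bags: B1 = {0, 6, 9}  B2 = {6, 7, 9}  B3 = {3, 6, 9}  B4 = {2, 7, 9}  B5 = {2, 4, 9}  B6 = {3, 5, 9}  B7 = {1, 3, 5}  B8 = {7, 8, 9}
Tree: B1–B2, B1–B3, B2–B4, B4–B5, B3–B6, B6–B7, B4–B8
Each bag holds 3 vertices, so the decomposition has width 2, which upper-bounds the treewidth. On the other hand G contains the 3-clique {1, 3, 5}. A clique must lie in a single bag of any decomposition, so no decomposition can have width below 2. Combining the bounds, tw(G) = 2.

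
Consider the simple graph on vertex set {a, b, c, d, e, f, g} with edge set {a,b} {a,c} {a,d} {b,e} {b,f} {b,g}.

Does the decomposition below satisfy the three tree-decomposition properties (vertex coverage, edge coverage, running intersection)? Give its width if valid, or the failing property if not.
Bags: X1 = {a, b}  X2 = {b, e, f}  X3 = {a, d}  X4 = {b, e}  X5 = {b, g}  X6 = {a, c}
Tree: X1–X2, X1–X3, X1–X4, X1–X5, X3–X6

No — bags containing vertex e are not connected in the tree.

A tree decomposition must satisfy three properties: every vertex lies in some bag; for every edge, both endpoints lie together in some bag; and for every vertex, the bags containing it form a connected subtree. Here bags containing vertex e are not connected in the tree, so the decomposition is invalid.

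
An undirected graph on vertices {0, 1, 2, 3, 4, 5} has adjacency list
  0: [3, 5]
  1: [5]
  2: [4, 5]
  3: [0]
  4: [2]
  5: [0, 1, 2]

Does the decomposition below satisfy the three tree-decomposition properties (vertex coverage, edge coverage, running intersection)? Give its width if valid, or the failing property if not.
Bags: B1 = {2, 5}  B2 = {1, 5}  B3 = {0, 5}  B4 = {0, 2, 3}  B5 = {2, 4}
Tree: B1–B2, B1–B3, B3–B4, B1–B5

No — bags containing vertex 2 are not connected in the tree.

A tree decomposition must satisfy three properties: every vertex lies in some bag; for every edge, both endpoints lie together in some bag; and for every vertex, the bags containing it form a connected subtree. Here bags containing vertex 2 are not connected in the tree, so the decomposition is invalid.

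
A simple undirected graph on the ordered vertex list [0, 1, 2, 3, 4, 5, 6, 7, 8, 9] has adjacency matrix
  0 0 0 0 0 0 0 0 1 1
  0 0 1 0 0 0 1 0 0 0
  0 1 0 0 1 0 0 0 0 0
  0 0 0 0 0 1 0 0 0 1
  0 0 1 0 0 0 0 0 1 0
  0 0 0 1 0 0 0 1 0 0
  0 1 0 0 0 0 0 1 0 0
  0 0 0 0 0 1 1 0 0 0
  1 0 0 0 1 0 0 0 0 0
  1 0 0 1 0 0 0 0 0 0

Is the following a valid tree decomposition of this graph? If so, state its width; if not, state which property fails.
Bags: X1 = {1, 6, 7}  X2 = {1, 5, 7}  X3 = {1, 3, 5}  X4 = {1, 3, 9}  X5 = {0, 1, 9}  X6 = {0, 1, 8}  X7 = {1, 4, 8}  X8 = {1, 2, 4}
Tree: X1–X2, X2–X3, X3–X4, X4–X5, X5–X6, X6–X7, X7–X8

Yes; width 2.

Every vertex of G appears in some bag (union = {0, 1, 2, 3, 4, 5, 6, 7, 8, 9}); every edge is covered by a bag; and for each vertex v the set of bags containing v is connected in the bag tree. The decomposition is therefore valid. The largest bag has 3 vertices, so the width is 2.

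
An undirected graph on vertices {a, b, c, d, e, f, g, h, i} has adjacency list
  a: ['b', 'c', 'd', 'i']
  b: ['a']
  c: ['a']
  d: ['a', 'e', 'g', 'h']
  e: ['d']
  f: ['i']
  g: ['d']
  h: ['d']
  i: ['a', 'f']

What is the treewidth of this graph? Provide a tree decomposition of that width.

Every bag has size at most 2, so the width is 2 − 1 = 1 and tw(G) ≤ 1. Since G has at least one edge (e.g. a–d), it is not an edgeless graph, so tw(G) ≥ 1. Combining the bounds, tw(G) = 1.

Treewidth 1.
One such decomposition:
Bags: B1 = {a, d}  B2 = {d, e}  B3 = {d, h}  B4 = {d, g}  B5 = {a, b}  B6 = {a, i}  B7 = {f, i}  B8 = {a, c}
Tree: B1–B2, B1–B3, B1–B4, B1–B5, B5–B6, B6–B7, B6–B8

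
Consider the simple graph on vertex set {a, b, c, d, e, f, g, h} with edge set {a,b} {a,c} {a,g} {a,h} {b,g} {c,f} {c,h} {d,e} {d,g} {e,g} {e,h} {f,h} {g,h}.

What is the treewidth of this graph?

2

A width-2 tree decomposition is:
Bags: B1 = {a, g, h}  B2 = {a, c, h}  B3 = {e, g, h}  B4 = {c, f, h}  B5 = {a, b, g}  B6 = {d, e, g}
Tree: B1–B2, B1–B3, B2–B4, B1–B5, B3–B6
Every bag has size at most 3, so the width is 3 − 1 = 2 and tw(G) ≤ 2. On the other hand G contains the 3-clique {d, e, g}. A clique must lie in a single bag of any decomposition, so no decomposition can have width below 2. Combining the bounds, tw(G) = 2.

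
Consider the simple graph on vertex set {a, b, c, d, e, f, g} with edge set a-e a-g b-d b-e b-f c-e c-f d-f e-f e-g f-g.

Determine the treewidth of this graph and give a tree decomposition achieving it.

Treewidth 2.
Bags: B1 = {c, e, f}  B2 = {b, e, f}  B3 = {e, f, g}  B4 = {a, e, g}  B5 = {b, d, f}
Tree: B1–B2, B2–B3, B3–B4, B2–B5

The largest bag has 3 vertices, giving width 2; this decomposition certifies tw(G) ≤ 2. On the other hand G contains the 3-clique {a, e, g}. A clique must lie in a single bag of any decomposition, so no decomposition can have width below 2. Combining the bounds, tw(G) = 2.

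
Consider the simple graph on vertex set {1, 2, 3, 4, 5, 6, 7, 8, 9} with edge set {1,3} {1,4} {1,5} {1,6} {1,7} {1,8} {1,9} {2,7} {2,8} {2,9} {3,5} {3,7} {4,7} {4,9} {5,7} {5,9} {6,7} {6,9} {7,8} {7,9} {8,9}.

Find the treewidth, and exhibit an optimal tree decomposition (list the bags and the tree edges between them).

Every bag has size at most 4, so the width is 4 − 1 = 3 and tw(G) ≤ 3. On the other hand G contains the 4-clique {1, 7, 8, 9}. A clique must lie in a single bag of any decomposition, so no decomposition can have width below 3. The upper and lower bounds meet at 3, so that is the treewidth.

Treewidth 3.
Bags: B1 = {1, 7, 8, 9}  B2 = {2, 7, 8, 9}  B3 = {1, 6, 7, 9}  B4 = {1, 5, 7, 9}  B5 = {1, 4, 7, 9}  B6 = {1, 3, 5, 7}
Tree: B1–B2, B1–B3, B3–B4, B4–B5, B4–B6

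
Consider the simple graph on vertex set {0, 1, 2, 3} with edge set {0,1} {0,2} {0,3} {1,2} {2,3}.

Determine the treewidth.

A width-2 tree decomposition is:
Bags: B1 = {0, 2, 3}  B2 = {0, 1, 2}
Tree: B1–B2
The largest bag has 3 vertices, giving width 2; this decomposition certifies tw(G) ≤ 2. For the lower bound, the 3 vertices {0, 1, 2} are pairwise adjacent, and any tree decomposition puts a clique entirely inside one bag — forcing width ≥ 2. Hence tw(G) = 2 exactly.

2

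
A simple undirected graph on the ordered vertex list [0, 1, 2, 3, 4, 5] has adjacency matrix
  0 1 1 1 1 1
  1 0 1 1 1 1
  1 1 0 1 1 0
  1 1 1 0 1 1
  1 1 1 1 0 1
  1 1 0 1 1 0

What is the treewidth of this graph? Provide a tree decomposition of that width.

Each bag holds 5 vertices, so the decomposition has width 4, which upper-bounds the treewidth. For the lower bound, the 5 vertices {0, 1, 2, 3, 4} are pairwise adjacent, and any tree decomposition puts a clique entirely inside one bag — forcing width ≥ 4. The upper and lower bounds meet at 4, so that is the treewidth.

Treewidth 4.
One such decomposition:
Bags: B1 = {0, 1, 2, 3, 4}  B2 = {0, 1, 3, 4, 5}
Tree: B1–B2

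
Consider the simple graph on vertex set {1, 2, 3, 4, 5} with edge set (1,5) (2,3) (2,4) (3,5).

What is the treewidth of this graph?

A width-1 tree decomposition is:
Bags: B1 = {2, 4}  B2 = {2, 3}  B3 = {3, 5}  B4 = {1, 5}
Tree: B1–B2, B2–B3, B3–B4
Every bag has size at most 2, so the width is 2 − 1 = 1 and tw(G) ≤ 1. Any graph with an edge has treewidth ≥ 1, and G has the edge 4–2. Therefore the treewidth is 1.

1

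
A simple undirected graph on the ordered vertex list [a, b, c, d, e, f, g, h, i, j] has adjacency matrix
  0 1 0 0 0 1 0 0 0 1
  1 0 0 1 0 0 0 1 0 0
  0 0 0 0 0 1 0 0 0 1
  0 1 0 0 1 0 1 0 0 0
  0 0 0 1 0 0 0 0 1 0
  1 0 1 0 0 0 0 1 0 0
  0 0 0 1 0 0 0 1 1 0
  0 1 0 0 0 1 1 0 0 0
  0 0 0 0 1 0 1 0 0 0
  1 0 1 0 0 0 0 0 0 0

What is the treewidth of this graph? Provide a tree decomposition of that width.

Treewidth 2.
One such decomposition:
Bags: B1 = {d, e, i}  B2 = {d, g, i}  B3 = {b, d, g}  B4 = {b, g, h}  B5 = {a, b, h}  B6 = {a, f, h}  B7 = {a, f, j}  B8 = {c, f, j}
Tree: B1–B2, B2–B3, B3–B4, B4–B5, B5–B6, B6–B7, B7–B8

Each bag holds 3 vertices, so the decomposition has width 2, which upper-bounds the treewidth. The edges e–i–g–d–e form a cycle, so G is not a tree and its treewidth is at least 2. Hence tw(G) = 2 exactly.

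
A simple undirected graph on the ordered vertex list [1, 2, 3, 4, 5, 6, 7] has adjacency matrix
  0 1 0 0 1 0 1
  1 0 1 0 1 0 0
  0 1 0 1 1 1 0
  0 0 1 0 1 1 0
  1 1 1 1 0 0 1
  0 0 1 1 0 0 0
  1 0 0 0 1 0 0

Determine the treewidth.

A width-2 tree decomposition is:
Bags: B1 = {3, 4, 5}  B2 = {2, 3, 5}  B3 = {3, 4, 6}  B4 = {1, 2, 5}  B5 = {1, 5, 7}
Tree: B1–B2, B1–B3, B2–B4, B4–B5
Every bag has size at most 3, so the width is 3 − 1 = 2 and tw(G) ≤ 2. For the lower bound, the 3 vertices {1, 2, 5} are pairwise adjacent, and any tree decomposition puts a clique entirely inside one bag — forcing width ≥ 2. Hence tw(G) = 2 exactly.

2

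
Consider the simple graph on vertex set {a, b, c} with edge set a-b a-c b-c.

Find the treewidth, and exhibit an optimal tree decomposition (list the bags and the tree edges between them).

With just one bag of size 3, the width is 3 − 1 = 2, so tw(G) ≤ 2. For the lower bound, the 3 vertices {a, b, c} are pairwise adjacent, and any tree decomposition puts a clique entirely inside one bag — forcing width ≥ 2. Hence tw(G) = 2 exactly.

Treewidth 2.
Bags: B1 = {a, b, c}
Tree: (single bag)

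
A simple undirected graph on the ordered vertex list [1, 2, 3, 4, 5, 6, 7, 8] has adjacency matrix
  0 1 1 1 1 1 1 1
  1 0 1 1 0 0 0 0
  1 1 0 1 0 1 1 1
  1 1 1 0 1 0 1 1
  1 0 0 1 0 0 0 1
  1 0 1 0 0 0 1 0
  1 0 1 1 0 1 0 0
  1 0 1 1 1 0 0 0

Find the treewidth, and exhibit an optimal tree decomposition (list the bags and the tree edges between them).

Every bag has size at most 4, so the width is 4 − 1 = 3 and tw(G) ≤ 3. For the lower bound, the 4 vertices {1, 3, 4, 8} are pairwise adjacent, and any tree decomposition puts a clique entirely inside one bag — forcing width ≥ 3. The upper and lower bounds meet at 3, so that is the treewidth.

Treewidth 3.
Bags: B1 = {1, 3, 4, 8}  B2 = {1, 3, 4, 7}  B3 = {1, 3, 6, 7}  B4 = {1, 4, 5, 8}  B5 = {1, 2, 3, 4}
Tree: B1–B2, B2–B3, B1–B4, B1–B5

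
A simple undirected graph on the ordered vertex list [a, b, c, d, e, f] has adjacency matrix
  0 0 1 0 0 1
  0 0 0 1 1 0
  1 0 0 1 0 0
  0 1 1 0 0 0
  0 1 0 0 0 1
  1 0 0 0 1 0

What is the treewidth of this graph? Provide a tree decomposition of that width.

Treewidth 2.
Bags: B1 = {b, e, f}  B2 = {a, b, f}  B3 = {a, b, c}  B4 = {b, c, d}
Tree: B1–B2, B2–B3, B3–B4

The largest bag has 3 vertices, giving width 2; this decomposition certifies tw(G) ≤ 2. For the lower bound, G contains the cycle b–e–f–a–c–d–b, so G is not a forest; only forests have treewidth ≤ 1, hence tw(G) ≥ 2. Therefore the treewidth is 2.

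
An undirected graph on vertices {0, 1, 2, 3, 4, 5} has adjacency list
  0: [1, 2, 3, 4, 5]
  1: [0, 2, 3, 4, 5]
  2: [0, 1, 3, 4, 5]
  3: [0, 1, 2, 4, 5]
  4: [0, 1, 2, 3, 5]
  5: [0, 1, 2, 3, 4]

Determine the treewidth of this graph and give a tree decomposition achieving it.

Treewidth 5.
One optimal decomposition is:
Bags: B1 = {0, 1, 2, 3, 4, 5}
Tree: (single bag)

With just one bag of size 6, the width is 6 − 1 = 5, so tw(G) ≤ 5. On the other hand G contains the 6-clique {0, 1, 2, 3, 4, 5}. A clique must lie in a single bag of any decomposition, so no decomposition can have width below 5. Therefore the treewidth is 5.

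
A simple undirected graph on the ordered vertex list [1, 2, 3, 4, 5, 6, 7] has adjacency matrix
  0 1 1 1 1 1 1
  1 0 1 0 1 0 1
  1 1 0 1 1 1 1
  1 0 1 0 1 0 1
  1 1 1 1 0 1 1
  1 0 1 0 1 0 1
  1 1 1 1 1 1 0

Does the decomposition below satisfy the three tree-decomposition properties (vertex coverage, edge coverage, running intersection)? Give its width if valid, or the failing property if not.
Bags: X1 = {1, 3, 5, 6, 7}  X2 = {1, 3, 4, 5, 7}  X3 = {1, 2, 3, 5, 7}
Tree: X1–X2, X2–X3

Vertex coverage: the bags together contain {1, 2, 3, 4, 5, 6, 7}, the full vertex set. Edge coverage: each edge of G has both endpoints in at least one bag. Running intersection: for every vertex, the bags containing it form a connected subtree. All three properties hold, so this is a valid tree decomposition of width max|bag| − 1 = 4, and hence tw(G) ≤ 4.

Yes; width 4.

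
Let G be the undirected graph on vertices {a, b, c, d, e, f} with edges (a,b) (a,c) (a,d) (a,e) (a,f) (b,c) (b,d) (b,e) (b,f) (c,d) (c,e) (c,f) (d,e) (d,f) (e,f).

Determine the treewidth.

5

A width-5 tree decomposition is:
Bags: B1 = {a, b, c, d, e, f}
Tree: (single bag)
With just one bag of size 6, the width is 6 − 1 = 5, so tw(G) ≤ 5. For the lower bound, the 6 vertices {a, b, c, d, e, f} are pairwise adjacent, and any tree decomposition puts a clique entirely inside one bag — forcing width ≥ 5. Therefore the treewidth is 5.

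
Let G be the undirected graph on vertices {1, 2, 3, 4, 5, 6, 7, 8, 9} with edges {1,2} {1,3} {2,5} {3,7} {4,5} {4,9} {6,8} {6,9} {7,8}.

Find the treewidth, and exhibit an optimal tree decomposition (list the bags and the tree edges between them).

Treewidth 2.
One optimal decomposition is:
Bags: B1 = {2, 4, 5}  B2 = {2, 4, 9}  B3 = {2, 6, 9}  B4 = {2, 6, 8}  B5 = {2, 7, 8}  B6 = {2, 3, 7}  B7 = {1, 2, 3}
Tree: B1–B2, B2–B3, B3–B4, B4–B5, B5–B6, B6–B7

The largest bag has 3 vertices, giving width 2; this decomposition certifies tw(G) ≤ 2. For the lower bound, G contains the cycle 2–5–4–9–6–8–7–3–1–2, so G is not a forest; only forests have treewidth ≤ 1, hence tw(G) ≥ 2. Combining the bounds, tw(G) = 2.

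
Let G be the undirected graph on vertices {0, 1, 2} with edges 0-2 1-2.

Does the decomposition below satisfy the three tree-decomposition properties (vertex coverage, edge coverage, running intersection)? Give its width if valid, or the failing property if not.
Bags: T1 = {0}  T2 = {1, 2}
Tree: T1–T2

A tree decomposition must satisfy three properties: every vertex lies in some bag; for every edge, both endpoints lie together in some bag; and for every vertex, the bags containing it form a connected subtree. Here edge (2,0) lies in no bag, so the decomposition is invalid.

No — edge (2,0) lies in no bag.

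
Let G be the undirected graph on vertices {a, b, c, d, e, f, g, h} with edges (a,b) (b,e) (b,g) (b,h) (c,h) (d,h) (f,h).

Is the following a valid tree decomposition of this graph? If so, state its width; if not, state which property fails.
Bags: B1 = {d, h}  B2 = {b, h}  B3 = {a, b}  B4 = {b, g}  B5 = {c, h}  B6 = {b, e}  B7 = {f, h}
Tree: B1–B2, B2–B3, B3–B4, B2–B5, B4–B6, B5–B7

Every vertex of G appears in some bag (union = {a, b, c, d, e, f, g, h}); every edge is covered by a bag; and for each vertex v the set of bags containing v is connected in the bag tree. The decomposition is therefore valid. The largest bag has 2 vertices, so the width is 1.

Yes; width 1.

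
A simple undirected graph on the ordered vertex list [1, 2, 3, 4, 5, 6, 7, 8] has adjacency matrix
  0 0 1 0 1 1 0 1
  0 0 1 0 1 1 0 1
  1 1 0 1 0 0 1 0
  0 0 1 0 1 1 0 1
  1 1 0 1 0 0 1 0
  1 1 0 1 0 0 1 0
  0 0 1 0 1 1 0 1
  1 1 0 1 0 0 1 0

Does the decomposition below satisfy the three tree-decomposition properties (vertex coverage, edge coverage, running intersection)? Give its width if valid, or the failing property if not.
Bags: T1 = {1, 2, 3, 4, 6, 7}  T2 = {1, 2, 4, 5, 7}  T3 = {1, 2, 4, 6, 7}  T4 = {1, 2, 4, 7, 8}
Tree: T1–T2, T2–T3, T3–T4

No — bags containing vertex 6 are not connected in the tree.

A tree decomposition must satisfy three properties: every vertex lies in some bag; for every edge, both endpoints lie together in some bag; and for every vertex, the bags containing it form a connected subtree. Here bags containing vertex 6 are not connected in the tree, so the decomposition is invalid.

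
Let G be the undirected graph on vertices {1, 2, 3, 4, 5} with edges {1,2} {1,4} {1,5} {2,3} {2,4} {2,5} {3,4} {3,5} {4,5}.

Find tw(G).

3

A width-3 tree decomposition is:
Bags: B1 = {1, 2, 4, 5}  B2 = {2, 3, 4, 5}
Tree: B1–B2
Every bag has size at most 4, so the width is 4 − 1 = 3 and tw(G) ≤ 3. For the lower bound, the 4 vertices {1, 2, 4, 5} are pairwise adjacent, and any tree decomposition puts a clique entirely inside one bag — forcing width ≥ 3. Therefore the treewidth is 3.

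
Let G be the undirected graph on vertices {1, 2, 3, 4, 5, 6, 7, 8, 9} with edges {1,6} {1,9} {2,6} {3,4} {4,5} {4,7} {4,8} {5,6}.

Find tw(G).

1

A width-1 tree decomposition is:
Bags: B1 = {4, 5}  B2 = {4, 8}  B3 = {5, 6}  B4 = {2, 6}  B5 = {4, 7}  B6 = {1, 6}  B7 = {1, 9}  B8 = {3, 4}
Tree: B1–B2, B1–B3, B3–B4, B1–B5, B3–B6, B6–B7, B2–B8
Each bag holds 2 vertices, so the decomposition has width 1, which upper-bounds the treewidth. Since G has at least one edge (e.g. 5–4), it is not an edgeless graph, so tw(G) ≥ 1. Hence tw(G) = 1 exactly.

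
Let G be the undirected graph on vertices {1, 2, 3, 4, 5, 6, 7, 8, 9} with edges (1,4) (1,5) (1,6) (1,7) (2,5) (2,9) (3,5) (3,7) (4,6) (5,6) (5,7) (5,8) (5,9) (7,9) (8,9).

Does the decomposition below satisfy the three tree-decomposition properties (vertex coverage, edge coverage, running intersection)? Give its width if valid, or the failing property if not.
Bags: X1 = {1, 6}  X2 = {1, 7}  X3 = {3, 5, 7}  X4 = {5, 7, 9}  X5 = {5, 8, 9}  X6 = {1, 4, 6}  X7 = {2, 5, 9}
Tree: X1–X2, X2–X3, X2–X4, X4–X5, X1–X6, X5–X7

A tree decomposition must satisfy three properties: every vertex lies in some bag; for every edge, both endpoints lie together in some bag; and for every vertex, the bags containing it form a connected subtree. Here edge (5,6) lies in no bag, so the decomposition is invalid.

No — edge (5,6) lies in no bag.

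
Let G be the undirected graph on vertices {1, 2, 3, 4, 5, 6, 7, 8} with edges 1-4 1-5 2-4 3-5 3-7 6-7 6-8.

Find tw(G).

1

A width-1 tree decomposition is:
Bags: B1 = {6, 8}  B2 = {6, 7}  B3 = {3, 7}  B4 = {3, 5}  B5 = {1, 5}  B6 = {1, 4}  B7 = {2, 4}
Tree: B1–B2, B2–B3, B3–B4, B4–B5, B5–B6, B6–B7
Each bag holds 2 vertices, so the decomposition has width 1, which upper-bounds the treewidth. Since G has at least one edge (e.g. 8–6), it is not an edgeless graph, so tw(G) ≥ 1. The upper and lower bounds meet at 1, so that is the treewidth.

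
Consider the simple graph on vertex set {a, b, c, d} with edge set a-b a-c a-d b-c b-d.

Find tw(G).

A width-2 tree decomposition is:
Bags: B1 = {a, b, c}  B2 = {a, b, d}
Tree: B1–B2
The largest bag has 3 vertices, giving width 2; this decomposition certifies tw(G) ≤ 2. For the lower bound, the 3 vertices {a, b, d} are pairwise adjacent, and any tree decomposition puts a clique entirely inside one bag — forcing width ≥ 2. Hence tw(G) = 2 exactly.

2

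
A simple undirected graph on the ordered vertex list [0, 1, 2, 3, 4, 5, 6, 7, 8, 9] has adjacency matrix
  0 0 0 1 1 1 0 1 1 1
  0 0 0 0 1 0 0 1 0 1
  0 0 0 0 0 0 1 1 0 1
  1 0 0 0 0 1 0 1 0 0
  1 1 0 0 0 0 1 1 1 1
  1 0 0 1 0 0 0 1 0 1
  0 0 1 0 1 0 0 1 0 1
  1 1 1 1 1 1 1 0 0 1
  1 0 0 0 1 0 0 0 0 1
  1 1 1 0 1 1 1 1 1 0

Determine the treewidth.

3

A width-3 tree decomposition is:
Bags: B1 = {4, 6, 7, 9}  B2 = {0, 4, 7, 9}  B3 = {1, 4, 7, 9}  B4 = {0, 5, 7, 9}  B5 = {0, 3, 5, 7}  B6 = {2, 6, 7, 9}  B7 = {0, 4, 8, 9}
Tree: B1–B2, B1–B3, B2–B4, B4–B5, B1–B6, B2–B7
Every bag has size at most 4, so the width is 4 − 1 = 3 and tw(G) ≤ 3. Conversely, {0, 4, 8, 9} is a clique of size 4, and the vertices of any clique must share a bag in every tree decomposition; so some bag has ≥ 4 vertices and tw(G) ≥ 3. Hence tw(G) = 3 exactly.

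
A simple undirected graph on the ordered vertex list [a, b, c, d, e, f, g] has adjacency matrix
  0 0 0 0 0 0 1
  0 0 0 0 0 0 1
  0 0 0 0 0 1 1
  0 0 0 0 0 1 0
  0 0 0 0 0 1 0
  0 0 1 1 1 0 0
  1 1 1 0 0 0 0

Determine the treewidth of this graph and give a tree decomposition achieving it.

Treewidth 1.
One optimal decomposition is:
Bags: B1 = {b, g}  B2 = {c, g}  B3 = {a, g}  B4 = {c, f}  B5 = {e, f}  B6 = {d, f}
Tree: B1–B2, B2–B3, B2–B4, B4–B5, B5–B6

The largest bag has 2 vertices, giving width 1; this decomposition certifies tw(G) ≤ 1. Since G has at least one edge (e.g. g–b), it is not an edgeless graph, so tw(G) ≥ 1. Hence tw(G) = 1 exactly.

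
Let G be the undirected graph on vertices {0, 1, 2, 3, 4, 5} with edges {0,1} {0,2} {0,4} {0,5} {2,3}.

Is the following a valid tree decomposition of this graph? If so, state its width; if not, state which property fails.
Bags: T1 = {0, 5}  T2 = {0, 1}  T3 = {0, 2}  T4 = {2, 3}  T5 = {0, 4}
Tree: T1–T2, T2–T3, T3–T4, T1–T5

Checking the three conditions: (i) the bags cover all of {0, 1, 2, 3, 4, 5}; (ii) for each edge, some bag contains both endpoints; (iii) the bags containing any fixed vertex form a subtree. All hold, so the decomposition is valid with width 2 − 1 = 1.

Yes; width 1.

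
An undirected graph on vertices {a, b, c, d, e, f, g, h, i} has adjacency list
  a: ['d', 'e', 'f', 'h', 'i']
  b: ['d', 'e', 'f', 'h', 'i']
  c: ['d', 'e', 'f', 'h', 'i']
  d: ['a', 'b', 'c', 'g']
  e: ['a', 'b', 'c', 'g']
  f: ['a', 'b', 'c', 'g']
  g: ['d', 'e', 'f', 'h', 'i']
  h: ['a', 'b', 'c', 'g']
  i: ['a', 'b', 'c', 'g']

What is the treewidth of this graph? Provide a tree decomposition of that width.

Treewidth 4.
One such decomposition:
Bags: B1 = {a, b, c, f, g}  B2 = {a, b, c, e, g}  B3 = {a, b, c, g, i}  B4 = {a, b, c, d, g}  B5 = {a, b, c, g, h}
Tree: B1–B2, B2–B3, B3–B4, B4–B5

The largest bag has 5 vertices, giving width 4; this decomposition certifies tw(G) ≤ 4. For the lower bound: the 5 vertex sets {c,f}, {b,e}, {a,i}, {g}, {d} are disjoint, each induces a connected subgraph, and every pair is joined by at least one edge of G. Contracting each set to a single vertex therefore yields K_{5} as a minor, and since treewidth is minor-monotone, tw(G) ≥ tw(K_{5}) = 4. Combining the bounds, tw(G) = 4.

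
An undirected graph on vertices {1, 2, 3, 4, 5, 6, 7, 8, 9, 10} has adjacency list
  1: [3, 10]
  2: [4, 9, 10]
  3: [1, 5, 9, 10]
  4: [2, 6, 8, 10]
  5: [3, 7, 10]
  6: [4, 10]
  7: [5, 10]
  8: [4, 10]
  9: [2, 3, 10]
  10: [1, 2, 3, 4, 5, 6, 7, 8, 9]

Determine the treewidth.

A width-2 tree decomposition is:
Bags: B1 = {2, 9, 10}  B2 = {3, 9, 10}  B3 = {1, 3, 10}  B4 = {3, 5, 10}  B5 = {2, 4, 10}  B6 = {4, 6, 10}  B7 = {4, 8, 10}  B8 = {5, 7, 10}
Tree: B1–B2, B2–B3, B3–B4, B1–B5, B5–B6, B5–B7, B4–B8
Every bag has size at most 3, so the width is 3 − 1 = 2 and tw(G) ≤ 2. For the lower bound, the 3 vertices {2, 9, 10} are pairwise adjacent, and any tree decomposition puts a clique entirely inside one bag — forcing width ≥ 2. Hence tw(G) = 2 exactly.

2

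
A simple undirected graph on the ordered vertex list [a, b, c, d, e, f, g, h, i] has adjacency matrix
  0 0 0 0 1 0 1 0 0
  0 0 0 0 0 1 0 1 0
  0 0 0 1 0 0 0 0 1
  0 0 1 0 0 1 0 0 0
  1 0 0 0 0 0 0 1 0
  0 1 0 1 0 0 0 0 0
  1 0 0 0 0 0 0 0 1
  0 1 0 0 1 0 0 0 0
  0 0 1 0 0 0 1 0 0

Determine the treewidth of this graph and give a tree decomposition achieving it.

Treewidth 2.
One optimal decomposition is:
Bags: B1 = {c, d, i}  B2 = {d, f, i}  B3 = {b, f, i}  B4 = {b, h, i}  B5 = {e, h, i}  B6 = {a, e, i}  B7 = {a, g, i}
Tree: B1–B2, B2–B3, B3–B4, B4–B5, B5–B6, B6–B7

Every bag has size at most 3, so the width is 3 − 1 = 2 and tw(G) ≤ 2. For the lower bound, G contains the cycle i–c–d–f–b–h–e–a–g–i, so G is not a forest; only forests have treewidth ≤ 1, hence tw(G) ≥ 2. Hence tw(G) = 2 exactly.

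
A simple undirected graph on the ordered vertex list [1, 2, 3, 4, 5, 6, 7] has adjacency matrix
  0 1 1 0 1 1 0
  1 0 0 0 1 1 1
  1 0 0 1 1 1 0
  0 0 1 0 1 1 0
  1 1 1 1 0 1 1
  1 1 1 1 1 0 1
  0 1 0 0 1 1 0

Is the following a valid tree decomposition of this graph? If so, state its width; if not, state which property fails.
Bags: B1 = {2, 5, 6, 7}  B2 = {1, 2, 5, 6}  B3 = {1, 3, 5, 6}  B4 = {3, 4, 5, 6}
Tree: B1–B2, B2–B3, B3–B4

Yes; width 3.

Checking the three conditions: (i) the bags cover all of {1, 2, 3, 4, 5, 6, 7}; (ii) for each edge, some bag contains both endpoints; (iii) the bags containing any fixed vertex form a subtree. All hold, so the decomposition is valid with width 4 − 1 = 3.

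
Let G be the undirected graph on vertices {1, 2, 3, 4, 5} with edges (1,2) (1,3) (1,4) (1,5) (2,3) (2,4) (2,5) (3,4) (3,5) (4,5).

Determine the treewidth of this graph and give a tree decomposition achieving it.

Treewidth 4.
One such decomposition:
Bags: B1 = {1, 2, 3, 4, 5}
Tree: (single bag)

With just one bag of size 5, the width is 5 − 1 = 4, so tw(G) ≤ 4. For the lower bound, the 5 vertices {1, 2, 3, 4, 5} are pairwise adjacent, and any tree decomposition puts a clique entirely inside one bag — forcing width ≥ 4. Therefore the treewidth is 4.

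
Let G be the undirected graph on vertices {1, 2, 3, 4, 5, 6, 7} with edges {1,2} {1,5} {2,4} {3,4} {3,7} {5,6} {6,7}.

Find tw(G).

A width-2 tree decomposition is:
Bags: B1 = {5, 6, 7}  B2 = {3, 5, 7}  B3 = {3, 4, 5}  B4 = {2, 4, 5}  B5 = {1, 2, 5}
Tree: B1–B2, B2–B3, B3–B4, B4–B5
Each bag holds 3 vertices, so the decomposition has width 2, which upper-bounds the treewidth. For the lower bound, G contains the cycle 5–6–7–3–4–2–1–5, so G is not a forest; only forests have treewidth ≤ 1, hence tw(G) ≥ 2. Hence tw(G) = 2 exactly.

2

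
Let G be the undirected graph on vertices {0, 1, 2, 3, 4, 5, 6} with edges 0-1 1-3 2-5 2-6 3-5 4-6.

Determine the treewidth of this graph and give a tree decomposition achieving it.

Every bag has size at most 2, so the width is 2 − 1 = 1 and tw(G) ≤ 1. Any graph with an edge has treewidth ≥ 1, and G has the edge 4–6. Hence tw(G) = 1 exactly.

Treewidth 1.
One such decomposition:
Bags: B1 = {4, 6}  B2 = {2, 6}  B3 = {2, 5}  B4 = {3, 5}  B5 = {1, 3}  B6 = {0, 1}
Tree: B1–B2, B2–B3, B3–B4, B4–B5, B5–B6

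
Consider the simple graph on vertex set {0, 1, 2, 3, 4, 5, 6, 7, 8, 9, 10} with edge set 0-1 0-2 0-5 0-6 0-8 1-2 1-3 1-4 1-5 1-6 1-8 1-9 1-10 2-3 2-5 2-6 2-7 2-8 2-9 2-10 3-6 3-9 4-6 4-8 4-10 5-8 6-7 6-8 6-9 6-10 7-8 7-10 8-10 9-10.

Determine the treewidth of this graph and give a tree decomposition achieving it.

Treewidth 4.
One optimal decomposition is:
Bags: B1 = {1, 2, 6, 9, 10}  B2 = {1, 2, 6, 8, 10}  B3 = {0, 1, 2, 6, 8}  B4 = {1, 4, 6, 8, 10}  B5 = {2, 6, 7, 8, 10}  B6 = {0, 1, 2, 5, 8}  B7 = {1, 2, 3, 6, 9}
Tree: B1–B2, B2–B3, B2–B4, B2–B5, B3–B6, B1–B7

The largest bag has 5 vertices, giving width 4; this decomposition certifies tw(G) ≤ 4. For the lower bound, the 5 vertices {0, 1, 2, 5, 8} are pairwise adjacent, and any tree decomposition puts a clique entirely inside one bag — forcing width ≥ 4. Combining the bounds, tw(G) = 4.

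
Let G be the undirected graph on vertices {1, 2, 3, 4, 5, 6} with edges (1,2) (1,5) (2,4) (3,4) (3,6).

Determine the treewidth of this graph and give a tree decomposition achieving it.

Each bag holds 2 vertices, so the decomposition has width 1, which upper-bounds the treewidth. Any graph with an edge has treewidth ≥ 1, and G has the edge 4–2. Hence tw(G) = 1 exactly.

Treewidth 1.
Bags: B1 = {2, 4}  B2 = {1, 2}  B3 = {3, 4}  B4 = {3, 6}  B5 = {1, 5}
Tree: B1–B2, B1–B3, B3–B4, B2–B5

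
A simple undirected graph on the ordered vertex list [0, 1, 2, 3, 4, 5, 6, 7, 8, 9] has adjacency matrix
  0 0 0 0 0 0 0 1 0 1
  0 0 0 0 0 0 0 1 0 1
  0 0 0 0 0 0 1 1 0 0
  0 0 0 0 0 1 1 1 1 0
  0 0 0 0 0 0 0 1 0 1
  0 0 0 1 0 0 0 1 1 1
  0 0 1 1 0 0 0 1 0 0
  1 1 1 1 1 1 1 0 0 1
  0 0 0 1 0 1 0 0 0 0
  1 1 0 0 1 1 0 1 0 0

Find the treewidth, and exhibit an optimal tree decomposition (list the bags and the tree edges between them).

Treewidth 2.
Bags: B1 = {0, 7, 9}  B2 = {5, 7, 9}  B3 = {3, 5, 7}  B4 = {1, 7, 9}  B5 = {4, 7, 9}  B6 = {3, 6, 7}  B7 = {3, 5, 8}  B8 = {2, 6, 7}
Tree: B1–B2, B2–B3, B2–B4, B2–B5, B3–B6, B3–B7, B6–B8

Each bag holds 3 vertices, so the decomposition has width 2, which upper-bounds the treewidth. Conversely, {3, 5, 8} is a clique of size 3, and the vertices of any clique must share a bag in every tree decomposition; so some bag has ≥ 3 vertices and tw(G) ≥ 2. Hence tw(G) = 2 exactly.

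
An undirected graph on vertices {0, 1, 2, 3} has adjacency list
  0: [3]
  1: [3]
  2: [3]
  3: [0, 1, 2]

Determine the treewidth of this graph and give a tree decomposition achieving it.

Treewidth 1.
Bags: B1 = {0, 3}  B2 = {1, 3}  B3 = {2, 3}
Tree: B1–B2, B1–B3

The largest bag has 2 vertices, giving width 1; this decomposition certifies tw(G) ≤ 1. Any graph with an edge has treewidth ≥ 1, and G has the edge 0–3. The upper and lower bounds meet at 1, so that is the treewidth.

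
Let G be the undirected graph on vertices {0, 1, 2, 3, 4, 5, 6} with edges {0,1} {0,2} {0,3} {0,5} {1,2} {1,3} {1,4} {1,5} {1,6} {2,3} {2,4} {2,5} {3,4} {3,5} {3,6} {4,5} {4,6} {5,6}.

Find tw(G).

A width-4 tree decomposition is:
Bags: B1 = {1, 3, 4, 5, 6}  B2 = {1, 2, 3, 4, 5}  B3 = {0, 1, 2, 3, 5}
Tree: B1–B2, B2–B3
Every bag has size at most 5, so the width is 5 − 1 = 4 and tw(G) ≤ 4. Conversely, {0, 1, 2, 3, 5} is a clique of size 5, and the vertices of any clique must share a bag in every tree decomposition; so some bag has ≥ 5 vertices and tw(G) ≥ 4. Hence tw(G) = 4 exactly.

4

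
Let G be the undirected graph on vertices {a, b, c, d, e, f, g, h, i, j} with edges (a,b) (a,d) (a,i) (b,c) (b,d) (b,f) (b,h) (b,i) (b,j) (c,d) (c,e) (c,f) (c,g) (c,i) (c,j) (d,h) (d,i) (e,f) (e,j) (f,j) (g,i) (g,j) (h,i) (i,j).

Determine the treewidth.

A width-3 tree decomposition is:
Bags: B1 = {c, g, i, j}  B2 = {b, c, i, j}  B3 = {b, c, f, j}  B4 = {b, c, d, i}  B5 = {a, b, d, i}  B6 = {c, e, f, j}  B7 = {b, d, h, i}
Tree: B1–B2, B2–B3, B2–B4, B4–B5, B3–B6, B4–B7
Each bag holds 4 vertices, so the decomposition has width 3, which upper-bounds the treewidth. On the other hand G contains the 4-clique {c, g, i, j}. A clique must lie in a single bag of any decomposition, so no decomposition can have width below 3. The upper and lower bounds meet at 3, so that is the treewidth.

3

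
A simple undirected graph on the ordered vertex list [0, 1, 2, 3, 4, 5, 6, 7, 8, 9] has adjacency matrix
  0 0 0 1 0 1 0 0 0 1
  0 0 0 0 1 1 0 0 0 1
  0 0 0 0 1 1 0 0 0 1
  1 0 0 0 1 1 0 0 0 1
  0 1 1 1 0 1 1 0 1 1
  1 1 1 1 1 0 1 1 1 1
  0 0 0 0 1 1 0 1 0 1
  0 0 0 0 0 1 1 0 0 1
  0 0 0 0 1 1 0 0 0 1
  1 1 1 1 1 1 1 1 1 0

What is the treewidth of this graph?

3

A width-3 tree decomposition is:
Bags: B1 = {2, 4, 5, 9}  B2 = {3, 4, 5, 9}  B3 = {0, 3, 5, 9}  B4 = {4, 5, 6, 9}  B5 = {5, 6, 7, 9}  B6 = {4, 5, 8, 9}  B7 = {1, 4, 5, 9}
Tree: B1–B2, B2–B3, B2–B4, B4–B5, B2–B6, B1–B7
Every bag has size at most 4, so the width is 4 − 1 = 3 and tw(G) ≤ 3. On the other hand G contains the 4-clique {0, 3, 5, 9}. A clique must lie in a single bag of any decomposition, so no decomposition can have width below 3. Combining the bounds, tw(G) = 3.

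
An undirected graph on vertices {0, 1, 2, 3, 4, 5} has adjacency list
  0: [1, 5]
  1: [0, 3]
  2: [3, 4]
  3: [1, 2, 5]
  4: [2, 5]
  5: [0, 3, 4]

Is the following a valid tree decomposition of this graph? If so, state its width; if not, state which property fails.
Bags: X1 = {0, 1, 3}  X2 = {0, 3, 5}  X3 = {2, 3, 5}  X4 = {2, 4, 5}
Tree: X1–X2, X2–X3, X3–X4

Yes; width 2.

Every vertex of G appears in some bag (union = {0, 1, 2, 3, 4, 5}); every edge is covered by a bag; and for each vertex v the set of bags containing v is connected in the bag tree. The decomposition is therefore valid. The largest bag has 3 vertices, so the width is 2.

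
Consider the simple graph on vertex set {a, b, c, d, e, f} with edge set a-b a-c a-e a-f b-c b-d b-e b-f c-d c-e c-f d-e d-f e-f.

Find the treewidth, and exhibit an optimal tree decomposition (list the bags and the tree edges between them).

Treewidth 4.
One optimal decomposition is:
Bags: B1 = {b, c, d, e, f}  B2 = {a, b, c, e, f}
Tree: B1–B2

Each bag holds 5 vertices, so the decomposition has width 4, which upper-bounds the treewidth. Conversely, {b, c, d, e, f} is a clique of size 5, and the vertices of any clique must share a bag in every tree decomposition; so some bag has ≥ 5 vertices and tw(G) ≥ 4. Therefore the treewidth is 4.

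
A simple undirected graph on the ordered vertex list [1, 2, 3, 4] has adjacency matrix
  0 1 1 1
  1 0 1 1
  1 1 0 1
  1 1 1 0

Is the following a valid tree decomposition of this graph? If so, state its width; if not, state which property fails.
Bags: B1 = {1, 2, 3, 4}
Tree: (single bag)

Yes; width 3.

Checking the three conditions: (i) the bags cover all of {1, 2, 3, 4}; (ii) for each edge, some bag contains both endpoints; (iii) the bags containing any fixed vertex form a subtree. All hold, so the decomposition is valid with width 4 − 1 = 3.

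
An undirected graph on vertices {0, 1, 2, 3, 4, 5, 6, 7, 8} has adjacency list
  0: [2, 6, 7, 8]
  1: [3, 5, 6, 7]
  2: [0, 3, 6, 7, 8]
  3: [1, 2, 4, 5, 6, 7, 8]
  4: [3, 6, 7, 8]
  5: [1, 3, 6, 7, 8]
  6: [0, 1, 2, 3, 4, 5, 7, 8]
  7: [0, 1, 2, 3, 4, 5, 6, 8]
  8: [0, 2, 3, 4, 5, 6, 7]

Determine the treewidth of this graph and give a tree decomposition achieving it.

Every bag has size at most 5, so the width is 5 − 1 = 4 and tw(G) ≤ 4. Conversely, {0, 2, 6, 7, 8} is a clique of size 5, and the vertices of any clique must share a bag in every tree decomposition; so some bag has ≥ 5 vertices and tw(G) ≥ 4. The upper and lower bounds meet at 4, so that is the treewidth.

Treewidth 4.
One such decomposition:
Bags: B1 = {2, 3, 6, 7, 8}  B2 = {3, 5, 6, 7, 8}  B3 = {0, 2, 6, 7, 8}  B4 = {1, 3, 5, 6, 7}  B5 = {3, 4, 6, 7, 8}
Tree: B1–B2, B1–B3, B2–B4, B2–B5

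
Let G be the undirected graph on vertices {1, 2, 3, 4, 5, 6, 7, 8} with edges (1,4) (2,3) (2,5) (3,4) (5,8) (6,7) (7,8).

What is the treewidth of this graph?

A width-1 tree decomposition is:
Bags: B1 = {6, 7}  B2 = {7, 8}  B3 = {5, 8}  B4 = {2, 5}  B5 = {2, 3}  B6 = {3, 4}  B7 = {1, 4}
Tree: B1–B2, B2–B3, B3–B4, B4–B5, B5–B6, B6–B7
Every bag has size at most 2, so the width is 2 − 1 = 1 and tw(G) ≤ 1. Any graph with an edge has treewidth ≥ 1, and G has the edge 6–7. Therefore the treewidth is 1.

1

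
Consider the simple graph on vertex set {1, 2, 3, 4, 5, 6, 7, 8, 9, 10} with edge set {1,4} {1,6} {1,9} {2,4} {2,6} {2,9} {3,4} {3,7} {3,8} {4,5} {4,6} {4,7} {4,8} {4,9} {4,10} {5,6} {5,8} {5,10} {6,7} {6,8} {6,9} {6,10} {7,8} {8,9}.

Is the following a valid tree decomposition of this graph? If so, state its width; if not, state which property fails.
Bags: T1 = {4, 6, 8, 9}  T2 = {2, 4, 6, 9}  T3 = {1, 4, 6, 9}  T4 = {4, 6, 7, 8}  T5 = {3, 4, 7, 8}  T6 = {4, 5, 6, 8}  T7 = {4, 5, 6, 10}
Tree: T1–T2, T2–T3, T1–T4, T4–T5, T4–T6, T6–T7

Yes; width 3.

Vertex coverage: the bags together contain {1, 2, 3, 4, 5, 6, 7, 8, 9, 10}, the full vertex set. Edge coverage: each edge of G has both endpoints in at least one bag. Running intersection: for every vertex, the bags containing it form a connected subtree. All three properties hold, so this is a valid tree decomposition of width max|bag| − 1 = 3, and hence tw(G) ≤ 3.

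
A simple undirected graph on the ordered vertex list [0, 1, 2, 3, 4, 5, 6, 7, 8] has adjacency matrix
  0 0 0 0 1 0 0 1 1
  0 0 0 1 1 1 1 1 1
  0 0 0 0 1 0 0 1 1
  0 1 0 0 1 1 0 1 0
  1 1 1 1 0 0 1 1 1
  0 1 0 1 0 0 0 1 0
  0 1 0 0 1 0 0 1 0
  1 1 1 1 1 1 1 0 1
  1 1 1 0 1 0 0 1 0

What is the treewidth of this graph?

A width-3 tree decomposition is:
Bags: B1 = {1, 4, 7, 8}  B2 = {1, 3, 4, 7}  B3 = {1, 3, 5, 7}  B4 = {1, 4, 6, 7}  B5 = {0, 4, 7, 8}  B6 = {2, 4, 7, 8}
Tree: B1–B2, B2–B3, B1–B4, B1–B5, B5–B6
Each bag holds 4 vertices, so the decomposition has width 3, which upper-bounds the treewidth. For the lower bound, the 4 vertices {0, 4, 7, 8} are pairwise adjacent, and any tree decomposition puts a clique entirely inside one bag — forcing width ≥ 3. The upper and lower bounds meet at 3, so that is the treewidth.

3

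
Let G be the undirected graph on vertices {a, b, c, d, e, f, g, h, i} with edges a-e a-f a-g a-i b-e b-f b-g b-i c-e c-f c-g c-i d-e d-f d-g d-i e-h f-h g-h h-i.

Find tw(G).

4

A width-4 tree decomposition is:
Bags: B1 = {e, f, g, h, i}  B2 = {c, e, f, g, i}  B3 = {d, e, f, g, i}  B4 = {a, e, f, g, i}  B5 = {b, e, f, g, i}
Tree: B1–B2, B2–B3, B3–B4, B4–B5
Every bag has size at most 5, so the width is 5 − 1 = 4 and tw(G) ≤ 4. For the lower bound: the 5 vertex sets {g,h}, {c,e}, {d,i}, {f}, {a} are disjoint, each induces a connected subgraph, and every pair is joined by at least one edge of G. Contracting each set to a single vertex therefore yields K_{5} as a minor, and since treewidth is minor-monotone, tw(G) ≥ tw(K_{5}) = 4. Therefore the treewidth is 4.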